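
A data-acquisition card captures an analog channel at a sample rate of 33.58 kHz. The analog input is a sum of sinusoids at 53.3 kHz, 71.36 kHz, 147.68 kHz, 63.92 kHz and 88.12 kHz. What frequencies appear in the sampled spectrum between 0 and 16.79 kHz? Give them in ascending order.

3.24 kHz, 4.2 kHz, 12.62 kHz, 13.36 kHz, 13.86 kHz

fs/2 = 16.79 kHz.
53.3 kHz mod fs = 19.72 kHz.
19.72 kHz > fs/2 = 16.79 kHz, folds to fs − 19.72 kHz = 13.86 kHz.
71.36 kHz mod fs = 4.2 kHz.
4.2 kHz ≤ fs/2 = 16.79 kHz, appears at 4.2 kHz.
147.68 kHz mod fs = 13.36 kHz.
13.36 kHz ≤ fs/2 = 16.79 kHz, appears at 13.36 kHz.
63.92 kHz mod fs = 30.34 kHz.
30.34 kHz > fs/2 = 16.79 kHz, folds to fs − 30.34 kHz = 3.24 kHz.
88.12 kHz mod fs = 20.96 kHz.
20.96 kHz > fs/2 = 16.79 kHz, folds to fs − 20.96 kHz = 12.62 kHz.
Distinct values: {3.24 kHz, 4.2 kHz, 12.62 kHz, 13.36 kHz, 13.86 kHz}.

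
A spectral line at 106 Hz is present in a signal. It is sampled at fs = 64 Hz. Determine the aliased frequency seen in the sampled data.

106 Hz mod fs = 42 Hz.
42 Hz > fs/2 = 32 Hz, folds to fs − 42 Hz = 22 Hz.

22 Hz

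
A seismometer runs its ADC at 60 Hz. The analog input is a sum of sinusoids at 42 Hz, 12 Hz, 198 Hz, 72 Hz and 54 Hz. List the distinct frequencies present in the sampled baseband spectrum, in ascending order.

6 Hz, 12 Hz, 18 Hz

fs/2 = 30 Hz.
42 Hz > fs/2 = 30 Hz, folds to fs − 42 Hz = 18 Hz.
12 Hz ≤ fs/2 = 30 Hz, passes unchanged.
198 Hz mod fs = 18 Hz.
18 Hz ≤ fs/2 = 30 Hz, appears at 18 Hz.
72 Hz mod fs = 12 Hz.
12 Hz ≤ fs/2 = 30 Hz, appears at 12 Hz.
54 Hz > fs/2 = 30 Hz, folds to fs − 54 Hz = 6 Hz.
Distinct values: {6 Hz, 12 Hz, 18 Hz}.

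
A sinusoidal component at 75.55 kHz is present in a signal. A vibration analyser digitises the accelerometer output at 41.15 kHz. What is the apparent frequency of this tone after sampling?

75.55 kHz mod fs = 34.4 kHz.
34.4 kHz > fs/2 = 20.575 kHz, folds to fs − 34.4 kHz = 6.75 kHz.

6.75 kHz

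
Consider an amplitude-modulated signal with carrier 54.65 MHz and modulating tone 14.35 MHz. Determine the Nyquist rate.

AM sidebands sit at fc ± fm = 40.3 MHz and 69 MHz.
Highest-frequency component: 69 MHz.
Nyquist rate = 2 × 69 MHz = 138 MHz.

138 MHz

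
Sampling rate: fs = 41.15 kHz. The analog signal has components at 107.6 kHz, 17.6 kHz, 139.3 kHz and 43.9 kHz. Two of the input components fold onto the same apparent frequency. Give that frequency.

fs/2 = 20.575 kHz.
107.6 kHz mod fs = 25.3 kHz.
25.3 kHz > fs/2 = 20.575 kHz, folds to fs − 25.3 kHz = 15.85 kHz.
17.6 kHz ≤ fs/2 = 20.575 kHz, passes unchanged.
139.3 kHz mod fs = 15.85 kHz.
15.85 kHz ≤ fs/2 = 20.575 kHz, appears at 15.85 kHz.
43.9 kHz mod fs = 2.75 kHz.
2.75 kHz ≤ fs/2 = 20.575 kHz, appears at 2.75 kHz.
107.6 kHz and 139.3 kHz both map to 15.85 kHz.

15.85 kHz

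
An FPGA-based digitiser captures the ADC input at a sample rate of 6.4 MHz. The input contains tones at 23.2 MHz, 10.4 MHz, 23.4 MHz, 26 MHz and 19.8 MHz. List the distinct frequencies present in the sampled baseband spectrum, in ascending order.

fs/2 = 3.2 MHz.
23.2 MHz mod fs = 4 MHz.
4 MHz > fs/2 = 3.2 MHz, folds to fs − 4 MHz = 2.4 MHz.
10.4 MHz mod fs = 4 MHz.
4 MHz > fs/2 = 3.2 MHz, folds to fs − 4 MHz = 2.4 MHz.
23.4 MHz mod fs = 4.2 MHz.
4.2 MHz > fs/2 = 3.2 MHz, folds to fs − 4.2 MHz = 2.2 MHz.
26 MHz mod fs = 0.4 MHz.
0.4 MHz ≤ fs/2 = 3.2 MHz, appears at 0.4 MHz.
19.8 MHz mod fs = 0.6 MHz.
0.6 MHz ≤ fs/2 = 3.2 MHz, appears at 0.6 MHz.
Distinct values: {0.4 MHz, 0.6 MHz, 2.2 MHz, 2.4 MHz}.

0.4 MHz, 0.6 MHz, 2.2 MHz, 2.4 MHz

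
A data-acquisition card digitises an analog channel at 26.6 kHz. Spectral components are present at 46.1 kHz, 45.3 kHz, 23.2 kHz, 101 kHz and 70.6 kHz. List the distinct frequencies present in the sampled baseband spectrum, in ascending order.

fs/2 = 13.3 kHz.
46.1 kHz mod fs = 19.5 kHz.
19.5 kHz > fs/2 = 13.3 kHz, folds to fs − 19.5 kHz = 7.1 kHz.
45.3 kHz mod fs = 18.7 kHz.
18.7 kHz > fs/2 = 13.3 kHz, folds to fs − 18.7 kHz = 7.9 kHz.
23.2 kHz > fs/2 = 13.3 kHz, folds to fs − 23.2 kHz = 3.4 kHz.
101 kHz mod fs = 21.2 kHz.
21.2 kHz > fs/2 = 13.3 kHz, folds to fs − 21.2 kHz = 5.4 kHz.
70.6 kHz mod fs = 17.4 kHz.
17.4 kHz > fs/2 = 13.3 kHz, folds to fs − 17.4 kHz = 9.2 kHz.
Distinct values: {3.4 kHz, 5.4 kHz, 7.1 kHz, 7.9 kHz, 9.2 kHz}.

3.4 kHz, 5.4 kHz, 7.1 kHz, 7.9 kHz, 9.2 kHz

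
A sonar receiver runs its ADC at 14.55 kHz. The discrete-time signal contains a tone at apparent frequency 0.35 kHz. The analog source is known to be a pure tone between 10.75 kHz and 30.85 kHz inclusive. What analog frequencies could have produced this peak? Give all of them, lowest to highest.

14.2 kHz, 14.9 kHz, 28.75 kHz, 29.45 kHz

Frequencies that alias to 0.35 kHz are k·fs ± 0.35 kHz for integer k ≥ 0.
k=0: 0.35 kHz.
k=1: 14.2 kHz, 14.9 kHz.
k=2: 28.75 kHz, 29.45 kHz.
k=3: 43.3 kHz, 44 kHz.
Within [10.75 kHz, 30.85 kHz]: 14.2 kHz, 14.9 kHz, 28.75 kHz, 29.45 kHz.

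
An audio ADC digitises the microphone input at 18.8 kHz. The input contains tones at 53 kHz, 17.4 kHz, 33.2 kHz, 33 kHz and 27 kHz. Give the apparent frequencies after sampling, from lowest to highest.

fs/2 = 9.4 kHz.
53 kHz mod fs = 15.4 kHz.
15.4 kHz > fs/2 = 9.4 kHz, folds to fs − 15.4 kHz = 3.4 kHz.
17.4 kHz > fs/2 = 9.4 kHz, folds to fs − 17.4 kHz = 1.4 kHz.
33.2 kHz mod fs = 14.4 kHz.
14.4 kHz > fs/2 = 9.4 kHz, folds to fs − 14.4 kHz = 4.4 kHz.
33 kHz mod fs = 14.2 kHz.
14.2 kHz > fs/2 = 9.4 kHz, folds to fs − 14.2 kHz = 4.6 kHz.
27 kHz mod fs = 8.2 kHz.
8.2 kHz ≤ fs/2 = 9.4 kHz, appears at 8.2 kHz.
Distinct values: {1.4 kHz, 3.4 kHz, 4.4 kHz, 4.6 kHz, 8.2 kHz}.

1.4 kHz, 3.4 kHz, 4.4 kHz, 4.6 kHz, 8.2 kHz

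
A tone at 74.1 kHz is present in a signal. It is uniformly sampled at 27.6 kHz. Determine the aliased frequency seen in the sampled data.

74.1 kHz mod fs = 18.9 kHz.
18.9 kHz > fs/2 = 13.8 kHz, folds to fs − 18.9 kHz = 8.7 kHz.

8.7 kHz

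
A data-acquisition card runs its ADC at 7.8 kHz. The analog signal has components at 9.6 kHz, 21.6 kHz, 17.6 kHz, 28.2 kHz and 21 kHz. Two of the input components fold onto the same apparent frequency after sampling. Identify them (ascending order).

9.6 kHz, 21.6 kHz

fs/2 = 3.9 kHz.
9.6 kHz mod fs = 1.8 kHz.
1.8 kHz ≤ fs/2 = 3.9 kHz, appears at 1.8 kHz.
21.6 kHz mod fs = 6 kHz.
6 kHz > fs/2 = 3.9 kHz, folds to fs − 6 kHz = 1.8 kHz.
17.6 kHz mod fs = 2 kHz.
2 kHz ≤ fs/2 = 3.9 kHz, appears at 2 kHz.
28.2 kHz mod fs = 4.8 kHz.
4.8 kHz > fs/2 = 3.9 kHz, folds to fs − 4.8 kHz = 3 kHz.
21 kHz mod fs = 5.4 kHz.
5.4 kHz > fs/2 = 3.9 kHz, folds to fs − 5.4 kHz = 2.4 kHz.
9.6 kHz and 21.6 kHz both map to 1.8 kHz.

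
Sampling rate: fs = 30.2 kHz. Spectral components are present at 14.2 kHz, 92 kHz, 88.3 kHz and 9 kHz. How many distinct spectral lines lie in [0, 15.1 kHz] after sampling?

fs/2 = 15.1 kHz.
14.2 kHz ≤ fs/2 = 15.1 kHz, passes unchanged.
92 kHz mod fs = 1.4 kHz.
1.4 kHz ≤ fs/2 = 15.1 kHz, appears at 1.4 kHz.
88.3 kHz mod fs = 27.9 kHz.
27.9 kHz > fs/2 = 15.1 kHz, folds to fs − 27.9 kHz = 2.3 kHz.
9 kHz ≤ fs/2 = 15.1 kHz, passes unchanged.
Distinct values: {1.4 kHz, 2.3 kHz, 9 kHz, 14.2 kHz} → 4.

4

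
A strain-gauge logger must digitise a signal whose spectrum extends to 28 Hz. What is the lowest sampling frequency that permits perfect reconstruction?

56 Hz

Nyquist rate = 2 × 28 Hz = 56 Hz.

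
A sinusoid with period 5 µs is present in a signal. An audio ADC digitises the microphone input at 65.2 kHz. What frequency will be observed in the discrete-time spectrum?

T = 5 µs → f = 1/T = 200 kHz.
200 kHz mod fs = 4.4 kHz.
4.4 kHz ≤ fs/2 = 32.6 kHz, appears at 4.4 kHz.

4.4 kHz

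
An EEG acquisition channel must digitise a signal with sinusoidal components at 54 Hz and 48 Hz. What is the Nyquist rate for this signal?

108 Hz

Highest-frequency component: 54 Hz.
Nyquist rate = 2 × 54 Hz = 108 Hz.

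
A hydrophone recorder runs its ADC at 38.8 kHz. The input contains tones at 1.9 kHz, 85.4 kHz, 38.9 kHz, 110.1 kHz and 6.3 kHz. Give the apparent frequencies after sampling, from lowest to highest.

0.1 kHz, 1.9 kHz, 6.3 kHz, 7.8 kHz

fs/2 = 19.4 kHz.
1.9 kHz ≤ fs/2 = 19.4 kHz, passes unchanged.
85.4 kHz mod fs = 7.8 kHz.
7.8 kHz ≤ fs/2 = 19.4 kHz, appears at 7.8 kHz.
38.9 kHz mod fs = 0.1 kHz.
0.1 kHz ≤ fs/2 = 19.4 kHz, appears at 0.1 kHz.
110.1 kHz mod fs = 32.5 kHz.
32.5 kHz > fs/2 = 19.4 kHz, folds to fs − 32.5 kHz = 6.3 kHz.
6.3 kHz ≤ fs/2 = 19.4 kHz, passes unchanged.
Distinct values: {0.1 kHz, 1.9 kHz, 6.3 kHz, 7.8 kHz}.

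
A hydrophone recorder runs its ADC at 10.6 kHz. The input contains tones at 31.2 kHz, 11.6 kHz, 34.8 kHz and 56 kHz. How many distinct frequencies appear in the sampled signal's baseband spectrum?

3

fs/2 = 5.3 kHz.
31.2 kHz mod fs = 10 kHz.
10 kHz > fs/2 = 5.3 kHz, folds to fs − 10 kHz = 0.6 kHz.
11.6 kHz mod fs = 1 kHz.
1 kHz ≤ fs/2 = 5.3 kHz, appears at 1 kHz.
34.8 kHz mod fs = 3 kHz.
3 kHz ≤ fs/2 = 5.3 kHz, appears at 3 kHz.
56 kHz mod fs = 3 kHz.
3 kHz ≤ fs/2 = 5.3 kHz, appears at 3 kHz.
Distinct values: {0.6 kHz, 1 kHz, 3 kHz} → 3.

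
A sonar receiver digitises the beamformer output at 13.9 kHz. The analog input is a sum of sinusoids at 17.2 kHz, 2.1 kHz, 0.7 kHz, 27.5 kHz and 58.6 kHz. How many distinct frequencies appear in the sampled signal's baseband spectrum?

5

fs/2 = 6.95 kHz.
17.2 kHz mod fs = 3.3 kHz.
3.3 kHz ≤ fs/2 = 6.95 kHz, appears at 3.3 kHz.
2.1 kHz ≤ fs/2 = 6.95 kHz, passes unchanged.
0.7 kHz ≤ fs/2 = 6.95 kHz, passes unchanged.
27.5 kHz mod fs = 13.6 kHz.
13.6 kHz > fs/2 = 6.95 kHz, folds to fs − 13.6 kHz = 0.3 kHz.
58.6 kHz mod fs = 3 kHz.
3 kHz ≤ fs/2 = 6.95 kHz, appears at 3 kHz.
Distinct values: {0.3 kHz, 0.7 kHz, 2.1 kHz, 3 kHz, 3.3 kHz} → 5.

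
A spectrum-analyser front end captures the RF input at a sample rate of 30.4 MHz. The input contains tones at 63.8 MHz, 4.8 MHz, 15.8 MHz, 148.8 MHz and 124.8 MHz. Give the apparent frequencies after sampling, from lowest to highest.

fs/2 = 15.2 MHz.
63.8 MHz mod fs = 3 MHz.
3 MHz ≤ fs/2 = 15.2 MHz, appears at 3 MHz.
4.8 MHz ≤ fs/2 = 15.2 MHz, passes unchanged.
15.8 MHz > fs/2 = 15.2 MHz, folds to fs − 15.8 MHz = 14.6 MHz.
148.8 MHz mod fs = 27.2 MHz.
27.2 MHz > fs/2 = 15.2 MHz, folds to fs − 27.2 MHz = 3.2 MHz.
124.8 MHz mod fs = 3.2 MHz.
3.2 MHz ≤ fs/2 = 15.2 MHz, appears at 3.2 MHz.
Distinct values: {3 MHz, 3.2 MHz, 4.8 MHz, 14.6 MHz}.

3 MHz, 3.2 MHz, 4.8 MHz, 14.6 MHz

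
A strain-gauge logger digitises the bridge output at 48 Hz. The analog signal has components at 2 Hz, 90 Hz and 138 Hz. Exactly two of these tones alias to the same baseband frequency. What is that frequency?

6 Hz

fs/2 = 24 Hz.
2 Hz ≤ fs/2 = 24 Hz, passes unchanged.
90 Hz mod fs = 42 Hz.
42 Hz > fs/2 = 24 Hz, folds to fs − 42 Hz = 6 Hz.
138 Hz mod fs = 42 Hz.
42 Hz > fs/2 = 24 Hz, folds to fs − 42 Hz = 6 Hz.
90 Hz and 138 Hz both map to 6 Hz.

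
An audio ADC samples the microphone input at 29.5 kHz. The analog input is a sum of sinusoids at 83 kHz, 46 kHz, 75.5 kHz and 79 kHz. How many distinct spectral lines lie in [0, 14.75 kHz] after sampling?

3

fs/2 = 14.75 kHz.
83 kHz mod fs = 24 kHz.
24 kHz > fs/2 = 14.75 kHz, folds to fs − 24 kHz = 5.5 kHz.
46 kHz mod fs = 16.5 kHz.
16.5 kHz > fs/2 = 14.75 kHz, folds to fs − 16.5 kHz = 13 kHz.
75.5 kHz mod fs = 16.5 kHz.
16.5 kHz > fs/2 = 14.75 kHz, folds to fs − 16.5 kHz = 13 kHz.
79 kHz mod fs = 20 kHz.
20 kHz > fs/2 = 14.75 kHz, folds to fs − 20 kHz = 9.5 kHz.
Distinct values: {5.5 kHz, 9.5 kHz, 13 kHz} → 3.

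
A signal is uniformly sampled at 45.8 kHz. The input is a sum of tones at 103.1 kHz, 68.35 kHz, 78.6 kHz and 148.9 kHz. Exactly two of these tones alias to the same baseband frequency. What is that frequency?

11.5 kHz

fs/2 = 22.9 kHz.
103.1 kHz mod fs = 11.5 kHz.
11.5 kHz ≤ fs/2 = 22.9 kHz, appears at 11.5 kHz.
68.35 kHz mod fs = 22.55 kHz.
22.55 kHz ≤ fs/2 = 22.9 kHz, appears at 22.55 kHz.
78.6 kHz mod fs = 32.8 kHz.
32.8 kHz > fs/2 = 22.9 kHz, folds to fs − 32.8 kHz = 13 kHz.
148.9 kHz mod fs = 11.5 kHz.
11.5 kHz ≤ fs/2 = 22.9 kHz, appears at 11.5 kHz.
103.1 kHz and 148.9 kHz both map to 11.5 kHz.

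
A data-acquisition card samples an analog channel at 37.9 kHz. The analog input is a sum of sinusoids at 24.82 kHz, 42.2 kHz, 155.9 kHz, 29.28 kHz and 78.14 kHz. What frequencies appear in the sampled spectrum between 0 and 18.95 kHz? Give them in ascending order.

2.34 kHz, 4.3 kHz, 8.62 kHz, 13.08 kHz

fs/2 = 18.95 kHz.
24.82 kHz > fs/2 = 18.95 kHz, folds to fs − 24.82 kHz = 13.08 kHz.
42.2 kHz mod fs = 4.3 kHz.
4.3 kHz ≤ fs/2 = 18.95 kHz, appears at 4.3 kHz.
155.9 kHz mod fs = 4.3 kHz.
4.3 kHz ≤ fs/2 = 18.95 kHz, appears at 4.3 kHz.
29.28 kHz > fs/2 = 18.95 kHz, folds to fs − 29.28 kHz = 8.62 kHz.
78.14 kHz mod fs = 2.34 kHz.
2.34 kHz ≤ fs/2 = 18.95 kHz, appears at 2.34 kHz.
Distinct values: {2.34 kHz, 4.3 kHz, 8.62 kHz, 13.08 kHz}.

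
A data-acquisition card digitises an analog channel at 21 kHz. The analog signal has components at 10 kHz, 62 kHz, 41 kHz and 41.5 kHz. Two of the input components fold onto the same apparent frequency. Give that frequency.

fs/2 = 10.5 kHz.
10 kHz ≤ fs/2 = 10.5 kHz, passes unchanged.
62 kHz mod fs = 20 kHz.
20 kHz > fs/2 = 10.5 kHz, folds to fs − 20 kHz = 1 kHz.
41 kHz mod fs = 20 kHz.
20 kHz > fs/2 = 10.5 kHz, folds to fs − 20 kHz = 1 kHz.
41.5 kHz mod fs = 20.5 kHz.
20.5 kHz > fs/2 = 10.5 kHz, folds to fs − 20.5 kHz = 0.5 kHz.
41 kHz and 62 kHz both map to 1 kHz.

1 kHz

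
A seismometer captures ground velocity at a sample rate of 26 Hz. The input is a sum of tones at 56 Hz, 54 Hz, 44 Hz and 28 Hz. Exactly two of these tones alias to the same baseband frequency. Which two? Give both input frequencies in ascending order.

fs/2 = 13 Hz.
56 Hz mod fs = 4 Hz.
4 Hz ≤ fs/2 = 13 Hz, appears at 4 Hz.
54 Hz mod fs = 2 Hz.
2 Hz ≤ fs/2 = 13 Hz, appears at 2 Hz.
44 Hz mod fs = 18 Hz.
18 Hz > fs/2 = 13 Hz, folds to fs − 18 Hz = 8 Hz.
28 Hz mod fs = 2 Hz.
2 Hz ≤ fs/2 = 13 Hz, appears at 2 Hz.
28 Hz and 54 Hz both map to 2 Hz.

28 Hz, 54 Hz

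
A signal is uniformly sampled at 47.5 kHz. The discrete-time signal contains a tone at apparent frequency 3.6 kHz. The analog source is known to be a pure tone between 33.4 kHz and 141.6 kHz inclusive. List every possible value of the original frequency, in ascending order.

43.9 kHz, 51.1 kHz, 91.4 kHz, 98.6 kHz, 138.9 kHz

Frequencies that alias to 3.6 kHz are k·fs ± 3.6 kHz for integer k ≥ 0.
k=0: 3.6 kHz.
k=1: 43.9 kHz, 51.1 kHz.
k=2: 91.4 kHz, 98.6 kHz.
k=3: 138.9 kHz, 146.1 kHz.
k=4: 186.4 kHz, 193.6 kHz.
Within [33.4 kHz, 141.6 kHz]: 43.9 kHz, 51.1 kHz, 91.4 kHz, 98.6 kHz, 138.9 kHz.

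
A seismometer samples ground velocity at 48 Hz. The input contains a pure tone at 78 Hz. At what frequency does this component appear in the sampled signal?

78 Hz mod fs = 30 Hz.
30 Hz > fs/2 = 24 Hz, folds to fs − 30 Hz = 18 Hz.

18 Hz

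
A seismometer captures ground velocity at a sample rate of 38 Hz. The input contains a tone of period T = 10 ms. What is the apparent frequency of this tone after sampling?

T = 10 ms → f = 1/T = 100 Hz.
100 Hz mod fs = 24 Hz.
24 Hz > fs/2 = 19 Hz, folds to fs − 24 Hz = 14 Hz.

14 Hz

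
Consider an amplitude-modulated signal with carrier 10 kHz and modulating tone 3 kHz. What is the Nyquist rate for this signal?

AM sidebands sit at fc ± fm = 7 kHz and 13 kHz.
Highest-frequency component: 13 kHz.
Nyquist rate = 2 × 13 kHz = 26 kHz.

26 kHz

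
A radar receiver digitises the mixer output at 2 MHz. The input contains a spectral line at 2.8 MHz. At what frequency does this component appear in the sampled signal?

2.8 MHz mod fs = 0.8 MHz.
0.8 MHz ≤ fs/2 = 1 MHz, appears at 0.8 MHz.

0.8 MHz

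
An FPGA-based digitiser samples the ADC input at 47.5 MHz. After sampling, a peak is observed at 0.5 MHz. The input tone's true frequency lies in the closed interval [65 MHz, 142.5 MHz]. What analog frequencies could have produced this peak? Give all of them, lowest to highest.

Frequencies that alias to 0.5 MHz are k·fs ± 0.5 MHz for integer k ≥ 0.
k=0: 0.5 MHz.
k=1: 47 MHz, 48 MHz.
k=2: 94.5 MHz, 95.5 MHz.
k=3: 142 MHz, 143 MHz.
k=4: 189.5 MHz, 190.5 MHz.
Within [65 MHz, 142.5 MHz]: 94.5 MHz, 95.5 MHz, 142 MHz.

94.5 MHz, 95.5 MHz, 142 MHz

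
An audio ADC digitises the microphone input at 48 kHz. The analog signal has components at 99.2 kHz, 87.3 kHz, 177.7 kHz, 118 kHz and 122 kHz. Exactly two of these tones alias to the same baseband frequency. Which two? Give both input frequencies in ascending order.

fs/2 = 24 kHz.
99.2 kHz mod fs = 3.2 kHz.
3.2 kHz ≤ fs/2 = 24 kHz, appears at 3.2 kHz.
87.3 kHz mod fs = 39.3 kHz.
39.3 kHz > fs/2 = 24 kHz, folds to fs − 39.3 kHz = 8.7 kHz.
177.7 kHz mod fs = 33.7 kHz.
33.7 kHz > fs/2 = 24 kHz, folds to fs − 33.7 kHz = 14.3 kHz.
118 kHz mod fs = 22 kHz.
22 kHz ≤ fs/2 = 24 kHz, appears at 22 kHz.
122 kHz mod fs = 26 kHz.
26 kHz > fs/2 = 24 kHz, folds to fs − 26 kHz = 22 kHz.
118 kHz and 122 kHz both map to 22 kHz.

118 kHz, 122 kHz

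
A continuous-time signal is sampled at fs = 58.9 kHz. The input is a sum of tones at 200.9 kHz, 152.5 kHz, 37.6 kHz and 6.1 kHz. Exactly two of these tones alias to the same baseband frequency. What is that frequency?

24.2 kHz

fs/2 = 29.45 kHz.
200.9 kHz mod fs = 24.2 kHz.
24.2 kHz ≤ fs/2 = 29.45 kHz, appears at 24.2 kHz.
152.5 kHz mod fs = 34.7 kHz.
34.7 kHz > fs/2 = 29.45 kHz, folds to fs − 34.7 kHz = 24.2 kHz.
37.6 kHz > fs/2 = 29.45 kHz, folds to fs − 37.6 kHz = 21.3 kHz.
6.1 kHz ≤ fs/2 = 29.45 kHz, passes unchanged.
152.5 kHz and 200.9 kHz both map to 24.2 kHz.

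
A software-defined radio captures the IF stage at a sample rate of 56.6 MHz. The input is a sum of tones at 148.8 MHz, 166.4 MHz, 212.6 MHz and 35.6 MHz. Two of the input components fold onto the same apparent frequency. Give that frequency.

21 MHz

fs/2 = 28.3 MHz.
148.8 MHz mod fs = 35.6 MHz.
35.6 MHz > fs/2 = 28.3 MHz, folds to fs − 35.6 MHz = 21 MHz.
166.4 MHz mod fs = 53.2 MHz.
53.2 MHz > fs/2 = 28.3 MHz, folds to fs − 53.2 MHz = 3.4 MHz.
212.6 MHz mod fs = 42.8 MHz.
42.8 MHz > fs/2 = 28.3 MHz, folds to fs − 42.8 MHz = 13.8 MHz.
35.6 MHz > fs/2 = 28.3 MHz, folds to fs − 35.6 MHz = 21 MHz.
35.6 MHz and 148.8 MHz both map to 21 MHz.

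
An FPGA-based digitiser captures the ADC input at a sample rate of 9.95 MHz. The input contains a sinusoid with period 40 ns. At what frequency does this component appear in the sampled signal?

4.85 MHz

T = 40 ns → f = 1/T = 25 MHz.
25 MHz mod fs = 5.1 MHz.
5.1 MHz > fs/2 = 4.975 MHz, folds to fs − 5.1 MHz = 4.85 MHz.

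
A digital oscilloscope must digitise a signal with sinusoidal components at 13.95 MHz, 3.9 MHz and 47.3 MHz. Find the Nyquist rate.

Highest-frequency component: 47.3 MHz.
Nyquist rate = 2 × 47.3 MHz = 94.6 MHz.

94.6 MHz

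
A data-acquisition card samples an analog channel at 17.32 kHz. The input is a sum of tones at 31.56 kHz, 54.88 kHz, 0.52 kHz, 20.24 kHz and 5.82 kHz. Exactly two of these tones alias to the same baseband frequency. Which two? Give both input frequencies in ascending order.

fs/2 = 8.66 kHz.
31.56 kHz mod fs = 14.24 kHz.
14.24 kHz > fs/2 = 8.66 kHz, folds to fs − 14.24 kHz = 3.08 kHz.
54.88 kHz mod fs = 2.92 kHz.
2.92 kHz ≤ fs/2 = 8.66 kHz, appears at 2.92 kHz.
0.52 kHz ≤ fs/2 = 8.66 kHz, passes unchanged.
20.24 kHz mod fs = 2.92 kHz.
2.92 kHz ≤ fs/2 = 8.66 kHz, appears at 2.92 kHz.
5.82 kHz ≤ fs/2 = 8.66 kHz, passes unchanged.
20.24 kHz and 54.88 kHz both map to 2.92 kHz.

20.24 kHz, 54.88 kHz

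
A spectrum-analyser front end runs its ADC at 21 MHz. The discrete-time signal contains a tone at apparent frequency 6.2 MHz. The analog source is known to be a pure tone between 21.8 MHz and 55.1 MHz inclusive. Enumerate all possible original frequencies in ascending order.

27.2 MHz, 35.8 MHz, 48.2 MHz

Frequencies that alias to 6.2 MHz are k·fs ± 6.2 MHz for integer k ≥ 0.
k=0: 6.2 MHz.
k=1: 14.8 MHz, 27.2 MHz.
k=2: 35.8 MHz, 48.2 MHz.
k=3: 56.8 MHz, 69.2 MHz.
Within [21.8 MHz, 55.1 MHz]: 27.2 MHz, 35.8 MHz, 48.2 MHz.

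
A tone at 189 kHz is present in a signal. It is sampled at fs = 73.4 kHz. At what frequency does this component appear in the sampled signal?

189 kHz mod fs = 42.2 kHz.
42.2 kHz > fs/2 = 36.7 kHz, folds to fs − 42.2 kHz = 31.2 kHz.

31.2 kHz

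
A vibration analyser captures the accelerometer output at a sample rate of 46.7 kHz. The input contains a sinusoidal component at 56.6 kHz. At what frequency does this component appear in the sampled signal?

56.6 kHz mod fs = 9.9 kHz.
9.9 kHz ≤ fs/2 = 23.35 kHz, appears at 9.9 kHz.

9.9 kHz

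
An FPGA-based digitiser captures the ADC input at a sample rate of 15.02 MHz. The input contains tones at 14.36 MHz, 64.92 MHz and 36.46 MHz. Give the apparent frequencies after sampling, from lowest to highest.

0.66 MHz, 4.84 MHz, 6.42 MHz

fs/2 = 7.51 MHz.
14.36 MHz > fs/2 = 7.51 MHz, folds to fs − 14.36 MHz = 0.66 MHz.
64.92 MHz mod fs = 4.84 MHz.
4.84 MHz ≤ fs/2 = 7.51 MHz, appears at 4.84 MHz.
36.46 MHz mod fs = 6.42 MHz.
6.42 MHz ≤ fs/2 = 7.51 MHz, appears at 6.42 MHz.
Distinct values: {0.66 MHz, 4.84 MHz, 6.42 MHz}.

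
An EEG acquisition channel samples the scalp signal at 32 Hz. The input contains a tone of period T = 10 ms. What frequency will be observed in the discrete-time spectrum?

4 Hz

T = 10 ms → f = 1/T = 100 Hz.
100 Hz mod fs = 4 Hz.
4 Hz ≤ fs/2 = 16 Hz, appears at 4 Hz.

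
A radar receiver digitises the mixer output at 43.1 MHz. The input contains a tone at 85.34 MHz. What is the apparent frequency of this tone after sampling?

0.86 MHz

85.34 MHz mod fs = 42.24 MHz.
42.24 MHz > fs/2 = 21.55 MHz, folds to fs − 42.24 MHz = 0.86 MHz.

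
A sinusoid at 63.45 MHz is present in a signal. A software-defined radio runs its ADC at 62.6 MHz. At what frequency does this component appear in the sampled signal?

63.45 MHz mod fs = 0.85 MHz.
0.85 MHz ≤ fs/2 = 31.3 MHz, appears at 0.85 MHz.

0.85 MHz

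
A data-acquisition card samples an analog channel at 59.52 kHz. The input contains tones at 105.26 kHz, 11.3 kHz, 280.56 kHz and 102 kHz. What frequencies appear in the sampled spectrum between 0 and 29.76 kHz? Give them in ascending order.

11.3 kHz, 13.78 kHz, 17.04 kHz

fs/2 = 29.76 kHz.
105.26 kHz mod fs = 45.74 kHz.
45.74 kHz > fs/2 = 29.76 kHz, folds to fs − 45.74 kHz = 13.78 kHz.
11.3 kHz ≤ fs/2 = 29.76 kHz, passes unchanged.
280.56 kHz mod fs = 42.48 kHz.
42.48 kHz > fs/2 = 29.76 kHz, folds to fs − 42.48 kHz = 17.04 kHz.
102 kHz mod fs = 42.48 kHz.
42.48 kHz > fs/2 = 29.76 kHz, folds to fs − 42.48 kHz = 17.04 kHz.
Distinct values: {11.3 kHz, 13.78 kHz, 17.04 kHz}.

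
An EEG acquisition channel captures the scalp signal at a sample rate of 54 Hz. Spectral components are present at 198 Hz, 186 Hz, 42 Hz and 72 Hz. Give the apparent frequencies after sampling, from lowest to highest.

fs/2 = 27 Hz.
198 Hz mod fs = 36 Hz.
36 Hz > fs/2 = 27 Hz, folds to fs − 36 Hz = 18 Hz.
186 Hz mod fs = 24 Hz.
24 Hz ≤ fs/2 = 27 Hz, appears at 24 Hz.
42 Hz > fs/2 = 27 Hz, folds to fs − 42 Hz = 12 Hz.
72 Hz mod fs = 18 Hz.
18 Hz ≤ fs/2 = 27 Hz, appears at 18 Hz.
Distinct values: {12 Hz, 18 Hz, 24 Hz}.

12 Hz, 18 Hz, 24 Hz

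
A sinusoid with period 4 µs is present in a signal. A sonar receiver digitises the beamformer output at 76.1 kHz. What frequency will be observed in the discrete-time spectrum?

21.7 kHz

T = 4 µs → f = 1/T = 250 kHz.
250 kHz mod fs = 21.7 kHz.
21.7 kHz ≤ fs/2 = 38.05 kHz, appears at 21.7 kHz.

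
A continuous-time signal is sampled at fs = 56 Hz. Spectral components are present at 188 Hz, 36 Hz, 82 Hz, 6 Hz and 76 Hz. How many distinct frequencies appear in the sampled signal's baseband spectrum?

fs/2 = 28 Hz.
188 Hz mod fs = 20 Hz.
20 Hz ≤ fs/2 = 28 Hz, appears at 20 Hz.
36 Hz > fs/2 = 28 Hz, folds to fs − 36 Hz = 20 Hz.
82 Hz mod fs = 26 Hz.
26 Hz ≤ fs/2 = 28 Hz, appears at 26 Hz.
6 Hz ≤ fs/2 = 28 Hz, passes unchanged.
76 Hz mod fs = 20 Hz.
20 Hz ≤ fs/2 = 28 Hz, appears at 20 Hz.
Distinct values: {6 Hz, 20 Hz, 26 Hz} → 3.

3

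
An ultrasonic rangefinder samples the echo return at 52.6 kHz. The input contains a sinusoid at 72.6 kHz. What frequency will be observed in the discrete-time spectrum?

72.6 kHz mod fs = 20 kHz.
20 kHz ≤ fs/2 = 26.3 kHz, appears at 20 kHz.

20 kHz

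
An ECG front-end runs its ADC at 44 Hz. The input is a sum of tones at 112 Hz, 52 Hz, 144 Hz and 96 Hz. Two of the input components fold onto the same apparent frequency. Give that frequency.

8 Hz

fs/2 = 22 Hz.
112 Hz mod fs = 24 Hz.
24 Hz > fs/2 = 22 Hz, folds to fs − 24 Hz = 20 Hz.
52 Hz mod fs = 8 Hz.
8 Hz ≤ fs/2 = 22 Hz, appears at 8 Hz.
144 Hz mod fs = 12 Hz.
12 Hz ≤ fs/2 = 22 Hz, appears at 12 Hz.
96 Hz mod fs = 8 Hz.
8 Hz ≤ fs/2 = 22 Hz, appears at 8 Hz.
52 Hz and 96 Hz both map to 8 Hz.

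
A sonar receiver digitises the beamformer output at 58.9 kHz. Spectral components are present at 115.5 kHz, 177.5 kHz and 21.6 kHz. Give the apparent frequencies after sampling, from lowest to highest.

0.8 kHz, 2.3 kHz, 21.6 kHz

fs/2 = 29.45 kHz.
115.5 kHz mod fs = 56.6 kHz.
56.6 kHz > fs/2 = 29.45 kHz, folds to fs − 56.6 kHz = 2.3 kHz.
177.5 kHz mod fs = 0.8 kHz.
0.8 kHz ≤ fs/2 = 29.45 kHz, appears at 0.8 kHz.
21.6 kHz ≤ fs/2 = 29.45 kHz, passes unchanged.
Distinct values: {0.8 kHz, 2.3 kHz, 21.6 kHz}.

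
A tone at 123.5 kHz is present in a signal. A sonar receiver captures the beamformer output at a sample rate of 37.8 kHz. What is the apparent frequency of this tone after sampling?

123.5 kHz mod fs = 10.1 kHz.
10.1 kHz ≤ fs/2 = 18.9 kHz, appears at 10.1 kHz.

10.1 kHz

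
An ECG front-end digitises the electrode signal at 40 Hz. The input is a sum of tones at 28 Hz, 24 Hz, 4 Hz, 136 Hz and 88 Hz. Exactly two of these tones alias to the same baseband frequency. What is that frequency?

16 Hz

fs/2 = 20 Hz.
28 Hz > fs/2 = 20 Hz, folds to fs − 28 Hz = 12 Hz.
24 Hz > fs/2 = 20 Hz, folds to fs − 24 Hz = 16 Hz.
4 Hz ≤ fs/2 = 20 Hz, passes unchanged.
136 Hz mod fs = 16 Hz.
16 Hz ≤ fs/2 = 20 Hz, appears at 16 Hz.
88 Hz mod fs = 8 Hz.
8 Hz ≤ fs/2 = 20 Hz, appears at 8 Hz.
24 Hz and 136 Hz both map to 16 Hz.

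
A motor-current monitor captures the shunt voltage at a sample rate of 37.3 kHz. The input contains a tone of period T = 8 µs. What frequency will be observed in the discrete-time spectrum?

T = 8 µs → f = 1/T = 125 kHz.
125 kHz mod fs = 13.1 kHz.
13.1 kHz ≤ fs/2 = 18.65 kHz, appears at 13.1 kHz.

13.1 kHz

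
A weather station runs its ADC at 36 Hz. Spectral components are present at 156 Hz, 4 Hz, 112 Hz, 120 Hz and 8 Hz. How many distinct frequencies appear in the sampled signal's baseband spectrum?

3

fs/2 = 18 Hz.
156 Hz mod fs = 12 Hz.
12 Hz ≤ fs/2 = 18 Hz, appears at 12 Hz.
4 Hz ≤ fs/2 = 18 Hz, passes unchanged.
112 Hz mod fs = 4 Hz.
4 Hz ≤ fs/2 = 18 Hz, appears at 4 Hz.
120 Hz mod fs = 12 Hz.
12 Hz ≤ fs/2 = 18 Hz, appears at 12 Hz.
8 Hz ≤ fs/2 = 18 Hz, passes unchanged.
Distinct values: {4 Hz, 8 Hz, 12 Hz} → 3.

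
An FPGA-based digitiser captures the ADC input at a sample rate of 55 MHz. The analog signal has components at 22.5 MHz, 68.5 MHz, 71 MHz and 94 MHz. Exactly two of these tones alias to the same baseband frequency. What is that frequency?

fs/2 = 27.5 MHz.
22.5 MHz ≤ fs/2 = 27.5 MHz, passes unchanged.
68.5 MHz mod fs = 13.5 MHz.
13.5 MHz ≤ fs/2 = 27.5 MHz, appears at 13.5 MHz.
71 MHz mod fs = 16 MHz.
16 MHz ≤ fs/2 = 27.5 MHz, appears at 16 MHz.
94 MHz mod fs = 39 MHz.
39 MHz > fs/2 = 27.5 MHz, folds to fs − 39 MHz = 16 MHz.
71 MHz and 94 MHz both map to 16 MHz.

16 MHz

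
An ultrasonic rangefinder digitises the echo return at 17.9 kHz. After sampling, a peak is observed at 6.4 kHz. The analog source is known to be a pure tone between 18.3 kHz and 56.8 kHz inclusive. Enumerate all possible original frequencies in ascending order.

24.3 kHz, 29.4 kHz, 42.2 kHz, 47.3 kHz

Frequencies that alias to 6.4 kHz are k·fs ± 6.4 kHz for integer k ≥ 0.
k=0: 6.4 kHz.
k=1: 11.5 kHz, 24.3 kHz.
k=2: 29.4 kHz, 42.2 kHz.
k=3: 47.3 kHz, 60.1 kHz.
k=4: 65.2 kHz, 78 kHz.
Within [18.3 kHz, 56.8 kHz]: 24.3 kHz, 29.4 kHz, 42.2 kHz, 47.3 kHz.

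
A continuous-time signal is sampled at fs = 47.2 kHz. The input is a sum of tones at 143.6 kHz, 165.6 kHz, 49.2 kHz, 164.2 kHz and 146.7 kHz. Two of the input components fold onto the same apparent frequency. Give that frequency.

2 kHz

fs/2 = 23.6 kHz.
143.6 kHz mod fs = 2 kHz.
2 kHz ≤ fs/2 = 23.6 kHz, appears at 2 kHz.
165.6 kHz mod fs = 24 kHz.
24 kHz > fs/2 = 23.6 kHz, folds to fs − 24 kHz = 23.2 kHz.
49.2 kHz mod fs = 2 kHz.
2 kHz ≤ fs/2 = 23.6 kHz, appears at 2 kHz.
164.2 kHz mod fs = 22.6 kHz.
22.6 kHz ≤ fs/2 = 23.6 kHz, appears at 22.6 kHz.
146.7 kHz mod fs = 5.1 kHz.
5.1 kHz ≤ fs/2 = 23.6 kHz, appears at 5.1 kHz.
49.2 kHz and 143.6 kHz both map to 2 kHz.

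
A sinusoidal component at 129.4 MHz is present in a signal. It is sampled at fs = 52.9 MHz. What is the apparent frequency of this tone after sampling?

23.6 MHz

129.4 MHz mod fs = 23.6 MHz.
23.6 MHz ≤ fs/2 = 26.45 MHz, appears at 23.6 MHz.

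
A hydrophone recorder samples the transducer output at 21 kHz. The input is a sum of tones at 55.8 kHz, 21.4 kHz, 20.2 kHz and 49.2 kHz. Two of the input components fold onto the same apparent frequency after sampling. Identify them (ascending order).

fs/2 = 10.5 kHz.
55.8 kHz mod fs = 13.8 kHz.
13.8 kHz > fs/2 = 10.5 kHz, folds to fs − 13.8 kHz = 7.2 kHz.
21.4 kHz mod fs = 0.4 kHz.
0.4 kHz ≤ fs/2 = 10.5 kHz, appears at 0.4 kHz.
20.2 kHz > fs/2 = 10.5 kHz, folds to fs − 20.2 kHz = 0.8 kHz.
49.2 kHz mod fs = 7.2 kHz.
7.2 kHz ≤ fs/2 = 10.5 kHz, appears at 7.2 kHz.
49.2 kHz and 55.8 kHz both map to 7.2 kHz.

49.2 kHz, 55.8 kHz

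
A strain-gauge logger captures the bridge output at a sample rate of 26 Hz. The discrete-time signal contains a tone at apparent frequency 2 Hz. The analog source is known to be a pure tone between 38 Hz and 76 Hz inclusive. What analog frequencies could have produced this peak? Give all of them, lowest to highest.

50 Hz, 54 Hz, 76 Hz

Frequencies that alias to 2 Hz are k·fs ± 2 Hz for integer k ≥ 0.
k=0: 2 Hz.
k=1: 24 Hz, 28 Hz.
k=2: 50 Hz, 54 Hz.
k=3: 76 Hz, 80 Hz.
k=4: 102 Hz, 106 Hz.
Within [38 Hz, 76 Hz]: 50 Hz, 54 Hz, 76 Hz.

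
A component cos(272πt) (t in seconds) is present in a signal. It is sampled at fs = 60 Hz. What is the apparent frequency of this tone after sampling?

ω = 272π rad/s → f = ω/(2π) = 136 Hz.
136 Hz mod fs = 16 Hz.
16 Hz ≤ fs/2 = 30 Hz, appears at 16 Hz.

16 Hz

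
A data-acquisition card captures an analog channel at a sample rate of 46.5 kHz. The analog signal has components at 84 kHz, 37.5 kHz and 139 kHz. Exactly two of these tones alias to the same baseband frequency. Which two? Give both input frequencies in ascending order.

37.5 kHz, 84 kHz

fs/2 = 23.25 kHz.
84 kHz mod fs = 37.5 kHz.
37.5 kHz > fs/2 = 23.25 kHz, folds to fs − 37.5 kHz = 9 kHz.
37.5 kHz > fs/2 = 23.25 kHz, folds to fs − 37.5 kHz = 9 kHz.
139 kHz mod fs = 46 kHz.
46 kHz > fs/2 = 23.25 kHz, folds to fs − 46 kHz = 0.5 kHz.
37.5 kHz and 84 kHz both map to 9 kHz.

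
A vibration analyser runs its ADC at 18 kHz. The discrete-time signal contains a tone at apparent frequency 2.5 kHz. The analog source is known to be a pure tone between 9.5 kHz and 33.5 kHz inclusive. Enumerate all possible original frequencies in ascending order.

Frequencies that alias to 2.5 kHz are k·fs ± 2.5 kHz for integer k ≥ 0.
k=0: 2.5 kHz.
k=1: 15.5 kHz, 20.5 kHz.
k=2: 33.5 kHz, 38.5 kHz.
k=3: 51.5 kHz, 56.5 kHz.
Within [9.5 kHz, 33.5 kHz]: 15.5 kHz, 20.5 kHz, 33.5 kHz.

15.5 kHz, 20.5 kHz, 33.5 kHz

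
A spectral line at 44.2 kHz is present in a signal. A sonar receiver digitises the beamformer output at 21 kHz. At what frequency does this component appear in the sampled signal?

44.2 kHz mod fs = 2.2 kHz.
2.2 kHz ≤ fs/2 = 10.5 kHz, appears at 2.2 kHz.

2.2 kHz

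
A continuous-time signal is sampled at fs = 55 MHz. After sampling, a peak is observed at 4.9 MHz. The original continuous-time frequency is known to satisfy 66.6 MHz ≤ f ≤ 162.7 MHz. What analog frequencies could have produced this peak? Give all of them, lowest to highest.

Frequencies that alias to 4.9 MHz are k·fs ± 4.9 MHz for integer k ≥ 0.
k=0: 4.9 MHz.
k=1: 50.1 MHz, 59.9 MHz.
k=2: 105.1 MHz, 114.9 MHz.
k=3: 160.1 MHz, 169.9 MHz.
k=4: 215.1 MHz, 224.9 MHz.
Within [66.6 MHz, 162.7 MHz]: 105.1 MHz, 114.9 MHz, 160.1 MHz.

105.1 MHz, 114.9 MHz, 160.1 MHz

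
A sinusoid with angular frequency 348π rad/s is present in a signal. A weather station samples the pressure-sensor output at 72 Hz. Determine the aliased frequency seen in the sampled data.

30 Hz

ω = 348π rad/s → f = ω/(2π) = 174 Hz.
174 Hz mod fs = 30 Hz.
30 Hz ≤ fs/2 = 36 Hz, appears at 30 Hz.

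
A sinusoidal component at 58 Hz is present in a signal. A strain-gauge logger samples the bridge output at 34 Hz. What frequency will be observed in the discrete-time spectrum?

10 Hz

58 Hz mod fs = 24 Hz.
24 Hz > fs/2 = 17 Hz, folds to fs − 24 Hz = 10 Hz.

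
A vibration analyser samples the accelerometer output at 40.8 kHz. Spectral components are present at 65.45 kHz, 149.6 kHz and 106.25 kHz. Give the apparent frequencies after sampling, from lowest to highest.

fs/2 = 20.4 kHz.
65.45 kHz mod fs = 24.65 kHz.
24.65 kHz > fs/2 = 20.4 kHz, folds to fs − 24.65 kHz = 16.15 kHz.
149.6 kHz mod fs = 27.2 kHz.
27.2 kHz > fs/2 = 20.4 kHz, folds to fs − 27.2 kHz = 13.6 kHz.
106.25 kHz mod fs = 24.65 kHz.
24.65 kHz > fs/2 = 20.4 kHz, folds to fs − 24.65 kHz = 16.15 kHz.
Distinct values: {13.6 kHz, 16.15 kHz}.

13.6 kHz, 16.15 kHz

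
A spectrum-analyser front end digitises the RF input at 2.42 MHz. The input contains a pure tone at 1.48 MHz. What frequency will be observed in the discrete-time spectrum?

0.94 MHz

1.48 MHz > fs/2 = 1.21 MHz, folds to fs − 1.48 MHz = 0.94 MHz.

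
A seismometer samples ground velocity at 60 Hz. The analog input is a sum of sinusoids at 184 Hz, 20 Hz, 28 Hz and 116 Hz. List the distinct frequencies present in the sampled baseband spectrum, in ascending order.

fs/2 = 30 Hz.
184 Hz mod fs = 4 Hz.
4 Hz ≤ fs/2 = 30 Hz, appears at 4 Hz.
20 Hz ≤ fs/2 = 30 Hz, passes unchanged.
28 Hz ≤ fs/2 = 30 Hz, passes unchanged.
116 Hz mod fs = 56 Hz.
56 Hz > fs/2 = 30 Hz, folds to fs − 56 Hz = 4 Hz.
Distinct values: {4 Hz, 20 Hz, 28 Hz}.

4 Hz, 20 Hz, 28 Hz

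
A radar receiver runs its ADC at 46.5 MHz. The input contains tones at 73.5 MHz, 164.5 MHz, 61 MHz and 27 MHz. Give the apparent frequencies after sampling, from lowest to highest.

fs/2 = 23.25 MHz.
73.5 MHz mod fs = 27 MHz.
27 MHz > fs/2 = 23.25 MHz, folds to fs − 27 MHz = 19.5 MHz.
164.5 MHz mod fs = 25 MHz.
25 MHz > fs/2 = 23.25 MHz, folds to fs − 25 MHz = 21.5 MHz.
61 MHz mod fs = 14.5 MHz.
14.5 MHz ≤ fs/2 = 23.25 MHz, appears at 14.5 MHz.
27 MHz > fs/2 = 23.25 MHz, folds to fs − 27 MHz = 19.5 MHz.
Distinct values: {14.5 MHz, 19.5 MHz, 21.5 MHz}.

14.5 MHz, 19.5 MHz, 21.5 MHz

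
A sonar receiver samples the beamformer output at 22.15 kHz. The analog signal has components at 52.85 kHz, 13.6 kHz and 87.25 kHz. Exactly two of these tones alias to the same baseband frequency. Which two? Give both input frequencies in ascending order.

fs/2 = 11.075 kHz.
52.85 kHz mod fs = 8.55 kHz.
8.55 kHz ≤ fs/2 = 11.075 kHz, appears at 8.55 kHz.
13.6 kHz > fs/2 = 11.075 kHz, folds to fs − 13.6 kHz = 8.55 kHz.
87.25 kHz mod fs = 20.8 kHz.
20.8 kHz > fs/2 = 11.075 kHz, folds to fs − 20.8 kHz = 1.35 kHz.
13.6 kHz and 52.85 kHz both map to 8.55 kHz.

13.6 kHz, 52.85 kHz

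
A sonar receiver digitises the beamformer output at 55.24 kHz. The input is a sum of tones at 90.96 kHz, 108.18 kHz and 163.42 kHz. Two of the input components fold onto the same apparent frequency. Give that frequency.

fs/2 = 27.62 kHz.
90.96 kHz mod fs = 35.72 kHz.
35.72 kHz > fs/2 = 27.62 kHz, folds to fs − 35.72 kHz = 19.52 kHz.
108.18 kHz mod fs = 52.94 kHz.
52.94 kHz > fs/2 = 27.62 kHz, folds to fs − 52.94 kHz = 2.3 kHz.
163.42 kHz mod fs = 52.94 kHz.
52.94 kHz > fs/2 = 27.62 kHz, folds to fs − 52.94 kHz = 2.3 kHz.
108.18 kHz and 163.42 kHz both map to 2.3 kHz.

2.3 kHz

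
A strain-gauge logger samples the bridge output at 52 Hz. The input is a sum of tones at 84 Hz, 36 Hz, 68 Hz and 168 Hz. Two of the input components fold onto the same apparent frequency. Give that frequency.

fs/2 = 26 Hz.
84 Hz mod fs = 32 Hz.
32 Hz > fs/2 = 26 Hz, folds to fs − 32 Hz = 20 Hz.
36 Hz > fs/2 = 26 Hz, folds to fs − 36 Hz = 16 Hz.
68 Hz mod fs = 16 Hz.
16 Hz ≤ fs/2 = 26 Hz, appears at 16 Hz.
168 Hz mod fs = 12 Hz.
12 Hz ≤ fs/2 = 26 Hz, appears at 12 Hz.
36 Hz and 68 Hz both map to 16 Hz.

16 Hz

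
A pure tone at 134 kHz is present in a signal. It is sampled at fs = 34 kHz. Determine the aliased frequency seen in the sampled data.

2 kHz

134 kHz mod fs = 32 kHz.
32 kHz > fs/2 = 17 kHz, folds to fs − 32 kHz = 2 kHz.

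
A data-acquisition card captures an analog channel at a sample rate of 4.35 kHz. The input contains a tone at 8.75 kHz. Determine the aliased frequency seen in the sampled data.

0.05 kHz

8.75 kHz mod fs = 0.05 kHz.
0.05 kHz ≤ fs/2 = 2.175 kHz, appears at 0.05 kHz.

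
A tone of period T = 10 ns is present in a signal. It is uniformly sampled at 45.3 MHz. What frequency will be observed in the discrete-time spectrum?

9.4 MHz

T = 10 ns → f = 1/T = 100 MHz.
100 MHz mod fs = 9.4 MHz.
9.4 MHz ≤ fs/2 = 22.65 MHz, appears at 9.4 MHz.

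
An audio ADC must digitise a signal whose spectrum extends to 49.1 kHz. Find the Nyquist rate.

Nyquist rate = 2 × 49.1 kHz = 98.2 kHz.

98.2 kHz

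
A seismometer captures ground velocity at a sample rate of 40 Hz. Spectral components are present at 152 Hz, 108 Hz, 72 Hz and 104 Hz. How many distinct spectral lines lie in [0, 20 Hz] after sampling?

3

fs/2 = 20 Hz.
152 Hz mod fs = 32 Hz.
32 Hz > fs/2 = 20 Hz, folds to fs − 32 Hz = 8 Hz.
108 Hz mod fs = 28 Hz.
28 Hz > fs/2 = 20 Hz, folds to fs − 28 Hz = 12 Hz.
72 Hz mod fs = 32 Hz.
32 Hz > fs/2 = 20 Hz, folds to fs − 32 Hz = 8 Hz.
104 Hz mod fs = 24 Hz.
24 Hz > fs/2 = 20 Hz, folds to fs − 24 Hz = 16 Hz.
Distinct values: {8 Hz, 12 Hz, 16 Hz} → 3.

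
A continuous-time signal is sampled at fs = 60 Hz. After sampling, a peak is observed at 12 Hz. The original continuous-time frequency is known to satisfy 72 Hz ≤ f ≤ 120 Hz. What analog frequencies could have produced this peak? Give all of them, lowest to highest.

72 Hz, 108 Hz

Frequencies that alias to 12 Hz are k·fs ± 12 Hz for integer k ≥ 0.
k=0: 12 Hz.
k=1: 48 Hz, 72 Hz.
k=2: 108 Hz, 132 Hz.
k=3: 168 Hz, 192 Hz.
Within [72 Hz, 120 Hz]: 72 Hz, 108 Hz.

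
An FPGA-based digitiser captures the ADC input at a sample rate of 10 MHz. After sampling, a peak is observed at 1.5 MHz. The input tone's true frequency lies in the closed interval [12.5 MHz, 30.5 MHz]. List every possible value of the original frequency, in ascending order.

18.5 MHz, 21.5 MHz, 28.5 MHz

Frequencies that alias to 1.5 MHz are k·fs ± 1.5 MHz for integer k ≥ 0.
k=0: 1.5 MHz.
k=1: 8.5 MHz, 11.5 MHz.
k=2: 18.5 MHz, 21.5 MHz.
k=3: 28.5 MHz, 31.5 MHz.
k=4: 38.5 MHz, 41.5 MHz.
Within [12.5 MHz, 30.5 MHz]: 18.5 MHz, 21.5 MHz, 28.5 MHz.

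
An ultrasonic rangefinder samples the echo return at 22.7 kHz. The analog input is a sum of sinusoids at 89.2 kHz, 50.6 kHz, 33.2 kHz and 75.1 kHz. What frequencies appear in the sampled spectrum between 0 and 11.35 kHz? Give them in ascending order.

1.6 kHz, 5.2 kHz, 7 kHz, 10.5 kHz

fs/2 = 11.35 kHz.
89.2 kHz mod fs = 21.1 kHz.
21.1 kHz > fs/2 = 11.35 kHz, folds to fs − 21.1 kHz = 1.6 kHz.
50.6 kHz mod fs = 5.2 kHz.
5.2 kHz ≤ fs/2 = 11.35 kHz, appears at 5.2 kHz.
33.2 kHz mod fs = 10.5 kHz.
10.5 kHz ≤ fs/2 = 11.35 kHz, appears at 10.5 kHz.
75.1 kHz mod fs = 7 kHz.
7 kHz ≤ fs/2 = 11.35 kHz, appears at 7 kHz.
Distinct values: {1.6 kHz, 5.2 kHz, 7 kHz, 10.5 kHz}.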